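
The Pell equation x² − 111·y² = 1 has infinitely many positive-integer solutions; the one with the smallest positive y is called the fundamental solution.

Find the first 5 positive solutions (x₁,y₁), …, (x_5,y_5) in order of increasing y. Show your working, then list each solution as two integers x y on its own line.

[10; 1,1,6,1,1,20] for √111; ℓ=6 ⇒ convergent index 5
k=0  a_k=10  p_k/q_k = 10/1
k=1  a_k=1  p_k/q_k = 11/1
k=2  a_k=1  p_k/q_k = 21/2
k=3  a_k=6  p_k/q_k = 137/13
k=4  a_k=1  p_k/q_k = 158/15
k=5  a_k=1  p_k/q_k = 295/28
→ (295, 28).  Check: 295²=87025, 111·28²=87024, difference 1.
(295+28√111)^2 = 174049 + 16520√111
(295+28√111)^3 = 102688615 + 9746772√111
(295+28√111)^4 = 60586108801 + 5750578960√111
(295+28√111)^5 = 35745701503975 + 3392831839628√111

295 28
174049 16520
102688615 9746772
60586108801 5750578960
35745701503975 3392831839628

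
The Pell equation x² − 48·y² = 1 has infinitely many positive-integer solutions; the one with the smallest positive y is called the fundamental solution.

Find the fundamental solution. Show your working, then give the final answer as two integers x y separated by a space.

[6; 1,12] for √48; ℓ=2 ⇒ convergent index 1
i=0: a=6 ⇒ p=6, q=1
i=1: a=1 ⇒ p=7, q=1
→ (7, 1).  Check: 7²=49, 48·1²=48, difference 1.

7 1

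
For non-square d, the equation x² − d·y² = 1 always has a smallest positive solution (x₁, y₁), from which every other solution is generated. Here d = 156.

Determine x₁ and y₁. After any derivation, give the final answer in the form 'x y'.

d=156: √d = [12; 2,24] (ℓ=2, even), read p_1/q_1
step 0: (12, 1)  from 12·(1,0) + (0,1)
step 1: (25, 2)  from 2·(12,1) + (1,0)
fundamental: x₁=25, y₁=2  (since 625 − 156·4 = 1)

25 2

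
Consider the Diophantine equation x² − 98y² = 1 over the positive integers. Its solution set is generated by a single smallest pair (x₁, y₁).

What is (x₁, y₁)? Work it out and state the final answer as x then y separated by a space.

99 10

d=98: √d = [9; 1,8,1,18] (ℓ=4, even), read p_3/q_3
i=0: a=9 ⇒ p=9, q=1
…
i=2: a=8 ⇒ p=89, q=9
i=3: a=1 ⇒ p=99, q=10
fundamental: x₁=99, y₁=10  (since 9801 − 98·100 = 1)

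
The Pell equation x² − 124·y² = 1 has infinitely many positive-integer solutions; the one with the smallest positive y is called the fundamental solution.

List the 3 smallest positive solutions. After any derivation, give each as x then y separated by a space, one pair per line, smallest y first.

√124 = [11; 7,2,1,1,1,…,2,7,22, …], period ℓ=16 (even) → k=15
step 0: (11, 1)  from 11·(1,0) + (0,1)
…
step 2: (167, 15)  from 2·(78,7) + (11,1)
…
step 4: (412, 37)  from 1·(245,22) + (167,15)
step 5: (657, 59)  from 1·(412,37) + (245,22)
step 6: (2383, 214)  from 3·(657,59) + (412,37)
…
step 10: (67292, 6043)  from 3·(17583,1579) + (14543,1306)
…
step 13: (237042, 21287)  from 1·(152167,13665) + (84875,7622)
step 14: (626251, 56239)  from 2·(237042,21287) + (152167,13665)
step 15: (4620799, 414960)  from 7·(626251,56239) + (237042,21287)
→ (4620799, 414960).  Check: 4620799²=21351783398401, 124·414960²=21351783398400, difference 1.
(x_2, y_2) = (4620799·4620799 + 124·414960·414960, 4620799·414960 + 414960·4620799) = (42703566796801, 3834893506080)
(x_3, y_3) = (4620799·42703566796801 + 124·414960·3834893506080, 4620799·3834893506080 + 414960·42703566796801) = (394649197502177907199, 35440544156001500880)

4620799 414960
42703566796801 3834893506080
394649197502177907199 35440544156001500880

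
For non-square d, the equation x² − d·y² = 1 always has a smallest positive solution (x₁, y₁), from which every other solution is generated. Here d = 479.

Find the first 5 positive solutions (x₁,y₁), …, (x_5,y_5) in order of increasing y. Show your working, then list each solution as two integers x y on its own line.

2989440 136591
17873503027199 816661198080
106863529779256567680 4882719303976413809
638924220926583633867571201 29193192792157684333155840
3820051246013425493328364845667200 174542596521170852986514812245391

√479 = [21; 1,7,1,3,2,21,2,3,1,7,1,42, …], period ℓ=12 (even) → k=11
i=0: a=21 ⇒ p=21, q=1
i=1: a=1 ⇒ p=22, q=1
i=2: a=7 ⇒ p=175, q=8
i=3: a=1 ⇒ p=197, q=9
i=4: a=3 ⇒ p=766, q=35
i=5: a=2 ⇒ p=1729, q=79
i=6: a=21 ⇒ p=37075, q=1694
…
i=10: a=7 ⇒ p=2648849, q=121029
i=11: a=1 ⇒ p=2989440, q=136591
(x₁, y₁) = (2989440, 136591);  2989440² − 479·136591² = 1 ✓
(x_2, y_2) = (2989440·2989440 + 479·136591·136591, 2989440·136591 + 136591·2989440) = (17873503027199, 816661198080)
(x_3, y_3) = (2989440·17873503027199 + 479·136591·816661198080, 2989440·816661198080 + 136591·17873503027199) = (106863529779256567680, 4882719303976413809)
(x_4, y_4) = (2989440·106863529779256567680 + 479·136591·4882719303976413809, 2989440·4882719303976413809 + 136591·106863529779256567680) = (638924220926583633867571201, 29193192792157684333155840)
(x_5, y_5) = (2989440·638924220926583633867571201 + 479·136591·29193192792157684333155840, 2989440·29193192792157684333155840 + 136591·638924220926583633867571201) = (3820051246013425493328364845667200, 174542596521170852986514812245391)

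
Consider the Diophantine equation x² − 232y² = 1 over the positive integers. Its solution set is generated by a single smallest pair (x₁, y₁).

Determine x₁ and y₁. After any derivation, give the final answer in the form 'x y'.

19603 1287

d=232: √d = [15; 4,3,7,3,4,30] (ℓ=6, even), read p_5/q_5
i=0: a=15 ⇒ p=15, q=1
…
i=4: a=3 ⇒ p=4539, q=298
i=5: a=4 ⇒ p=19603, q=1287
fundamental: x₁=19603, y₁=1287  (since 384277609 − 232·1656369 = 1)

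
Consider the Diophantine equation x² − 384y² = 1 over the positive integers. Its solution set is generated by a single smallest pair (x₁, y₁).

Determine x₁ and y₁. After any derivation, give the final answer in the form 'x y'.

4801 245

√384 → a₀=19, period (1,1,2,9,2,1,1,38); ℓ=8 even so k=7
i=0: a=19 ⇒ p=19, q=1
…
i=6: a=1 ⇒ p=2861, q=146
i=7: a=1 ⇒ p=4801, q=245
fundamental: x₁=4801, y₁=245  (since 23049601 − 384·60025 = 1)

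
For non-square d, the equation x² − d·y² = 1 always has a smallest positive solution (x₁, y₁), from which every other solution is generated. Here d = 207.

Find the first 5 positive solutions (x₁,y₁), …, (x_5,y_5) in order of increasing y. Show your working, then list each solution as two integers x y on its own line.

d=207: √d = [14; 2,1,1,2,1,1,2,28] (ℓ=8, even), read p_7/q_7
a_0=14:  p_0=14·1+0=14,  q_0=14·0+1=1
a_1=2:  p_1=2·14+1=29,  q_1=2·1+0=2
…
a_4=2:  p_4=2·72+43=187,  q_4=2·5+3=13
…
a_6=1:  p_6=1·259+187=446,  q_6=1·18+13=31
a_7=2:  p_7=2·446+259=1151,  q_7=2·31+18=80
fundamental: x₁=1151, y₁=80  (since 1324801 − 207·6400 = 1)
(1151+80√207)^2 = 2649601 + 184160√207
(1151+80√207)^3 = 6099380351 + 423936240√207
(1151+80√207)^4 = 14040770918401 + 975901040320√207
(1151+80√207)^5 = 32321848554778751 + 2246523770880400√207

1151 80
2649601 184160
6099380351 423936240
14040770918401 975901040320
32321848554778751 2246523770880400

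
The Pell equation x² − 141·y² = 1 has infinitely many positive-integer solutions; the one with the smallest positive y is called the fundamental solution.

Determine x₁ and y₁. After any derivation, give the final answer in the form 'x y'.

√141 → a₀=11, period (1,6,1,22); ℓ=4 even so k=3
i=0: a=11 ⇒ p=11, q=1
…
i=2: a=6 ⇒ p=83, q=7
i=3: a=1 ⇒ p=95, q=8
→ (95, 8).  Check: 95²=9025, 141·8²=9024, difference 1.

95 8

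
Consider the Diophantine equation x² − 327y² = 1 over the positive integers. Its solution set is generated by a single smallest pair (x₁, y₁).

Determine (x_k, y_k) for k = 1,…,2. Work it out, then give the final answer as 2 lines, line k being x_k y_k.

√327 = [18; 12,36, …], period ℓ=2 (even) → k=1
i=0: a=18 ⇒ p=18, q=1
i=1: a=12 ⇒ p=217, q=12
→ (217, 12).  Check: 217²=47089, 327·12²=47088, difference 1.
(x_2, y_2) = (217·217 + 327·12·12, 217·12 + 12·217) = (94177, 5208)

217 12
94177 5208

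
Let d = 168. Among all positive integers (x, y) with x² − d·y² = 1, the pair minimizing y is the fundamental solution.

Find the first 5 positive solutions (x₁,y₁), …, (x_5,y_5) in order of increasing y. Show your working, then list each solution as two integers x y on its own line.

13 1
337 26
8749 675
227137 17524
5896813 454949

[12; 1,24] for √168; ℓ=2 ⇒ convergent index 1
i=0: a=12 ⇒ p=12, q=1
i=1: a=1 ⇒ p=13, q=1
fundamental: x₁=13, y₁=1  (since 169 − 168·1 = 1)
n=2: (13,1)∘(13,1) = (13·13+168·1·1, 13·1+1·13) = (337,26)
n=3: (337,26)∘(13,1) = (13·337+168·1·26, 13·26+1·337) = (8749,675)
n=4: (8749,675)∘(13,1) = (13·8749+168·1·675, 13·675+1·8749) = (227137,17524)
n=5: (227137,17524)∘(13,1) = (13·227137+168·1·17524, 13·17524+1·227137) = (5896813,454949)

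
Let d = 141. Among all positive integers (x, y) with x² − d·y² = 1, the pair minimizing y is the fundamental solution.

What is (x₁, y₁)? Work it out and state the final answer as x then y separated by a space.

d=141: √d = [11; 1,6,1,22] (ℓ=4, even), read p_3/q_3
k=0  a_k=11  p_k/q_k = 11/1
…
k=2  a_k=6  p_k/q_k = 83/7
k=3  a_k=1  p_k/q_k = 95/8
→ (95, 8).  Check: 95²=9025, 141·8²=9024, difference 1.

95 8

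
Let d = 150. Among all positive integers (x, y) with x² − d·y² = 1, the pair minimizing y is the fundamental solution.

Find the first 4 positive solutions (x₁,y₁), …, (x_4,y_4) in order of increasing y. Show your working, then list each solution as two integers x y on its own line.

√150 → a₀=12, period (4,24); ℓ=2 even so k=1
k=0  a_k=12  p_k/q_k = 12/1
k=1  a_k=4  p_k/q_k = 49/4
fundamental: x₁=49, y₁=4  (since 2401 − 150·16 = 1)
n=2: (49,4)∘(49,4) = (49·49+150·4·4, 49·4+4·49) = (4801,392)
n=3: (4801,392)∘(49,4) = (49·4801+150·4·392, 49·392+4·4801) = (470449,38412)
n=4: (470449,38412)∘(49,4) = (49·470449+150·4·38412, 49·38412+4·470449) = (46099201,3763984)

49 4
4801 392
470449 38412
46099201 3763984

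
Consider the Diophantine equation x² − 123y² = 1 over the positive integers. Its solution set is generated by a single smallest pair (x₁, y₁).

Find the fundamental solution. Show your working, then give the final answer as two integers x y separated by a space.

122 11

[11; 11,22] for √123; ℓ=2 ⇒ convergent index 1
step 0: (11, 1)  from 11·(1,0) + (0,1)
step 1: (122, 11)  from 11·(11,1) + (1,0)
→ (122, 11).  Check: 122²=14884, 123·11²=14883, difference 1.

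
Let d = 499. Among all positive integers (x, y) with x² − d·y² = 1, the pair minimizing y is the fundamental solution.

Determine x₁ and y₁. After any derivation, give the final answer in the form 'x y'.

[22; 2,1,21,1,2,44] for √499; ℓ=6 ⇒ convergent index 5
a_0=22:  p_0=22·1+0=22,  q_0=22·0+1=1
…
a_4=1:  p_4=1·1452+67=1519,  q_4=1·65+3=68
a_5=2:  p_5=2·1519+1452=4490,  q_5=2·68+65=201
→ (4490, 201).  Check: 4490²=20160100, 499·201²=20160099, difference 1.

4490 201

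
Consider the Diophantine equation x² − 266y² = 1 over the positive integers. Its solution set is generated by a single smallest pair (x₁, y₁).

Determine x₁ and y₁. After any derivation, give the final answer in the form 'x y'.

√266 = [16; 3,4,3,32, …], period ℓ=4 (even) → k=3
i=0: a=16 ⇒ p=16, q=1
i=1: a=3 ⇒ p=49, q=3
i=2: a=4 ⇒ p=212, q=13
i=3: a=3 ⇒ p=685, q=42
fundamental: x₁=685, y₁=42  (since 469225 − 266·1764 = 1)

685 42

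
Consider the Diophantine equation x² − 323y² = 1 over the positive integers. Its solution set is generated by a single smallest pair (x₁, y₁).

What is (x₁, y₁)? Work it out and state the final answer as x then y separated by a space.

18 1

√323 = [17; 1,34, …], period ℓ=2 (even) → k=1
i=0: a=17 ⇒ p=17, q=1
i=1: a=1 ⇒ p=18, q=1
fundamental: x₁=18, y₁=1  (since 324 − 323·1 = 1)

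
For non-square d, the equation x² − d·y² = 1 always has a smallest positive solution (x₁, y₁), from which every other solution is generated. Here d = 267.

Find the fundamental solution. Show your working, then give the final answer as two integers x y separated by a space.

√267 → a₀=16, period (2,1,15,1,2,32); ℓ=6 even so k=5
i=0: a=16 ⇒ p=16, q=1
…
i=2: a=1 ⇒ p=49, q=3
…
i=4: a=1 ⇒ p=817, q=50
i=5: a=2 ⇒ p=2402, q=147
fundamental: x₁=2402, y₁=147  (since 5769604 − 267·21609 = 1)

2402 147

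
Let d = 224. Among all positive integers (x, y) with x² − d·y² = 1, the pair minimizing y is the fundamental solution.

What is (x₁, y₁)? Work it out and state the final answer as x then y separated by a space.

15 1

d=224: √d = [14; 1,28] (ℓ=2, even), read p_1/q_1
k=0  a_k=14  p_k/q_k = 14/1
k=1  a_k=1  p_k/q_k = 15/1
→ (15, 1).  Check: 15²=225, 224·1²=224, difference 1.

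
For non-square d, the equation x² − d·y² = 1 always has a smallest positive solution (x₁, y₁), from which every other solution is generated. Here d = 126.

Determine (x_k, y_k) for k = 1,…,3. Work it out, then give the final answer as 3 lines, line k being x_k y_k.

d=126: √d = [11; 4,2,4,22] (ℓ=4, even), read p_3/q_3
step 0: (11, 1)  from 11·(1,0) + (0,1)
…
step 2: (101, 9)  from 2·(45,4) + (11,1)
step 3: (449, 40)  from 4·(101,9) + (45,4)
(x₁, y₁) = (449, 40);  449² − 126·40² = 1 ✓
n=2: (449,40)∘(449,40) = (449·449+126·40·40, 449·40+40·449) = (403201,35920)
n=3: (403201,35920)∘(449,40) = (449·403201+126·40·35920, 449·35920+40·403201) = (362074049,32256120)

449 40
403201 35920
362074049 32256120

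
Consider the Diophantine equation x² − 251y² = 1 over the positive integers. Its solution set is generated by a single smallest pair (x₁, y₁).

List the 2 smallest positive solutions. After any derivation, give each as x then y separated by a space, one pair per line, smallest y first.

3674890 231957
27009633024199 1704832919460

d=251: √d = [15; 1,5,2,1,2,…,5,1,30] (ℓ=14, even), read p_13/q_13
a_0=15:  p_0=15·1+0=15,  q_0=15·0+1=1
…
a_5=2:  p_5=2·301+206=808,  q_5=2·19+13=51
…
a_8=2:  p_8=2·29563+1917=61043,  q_8=2·1866+121=3853
…
a_10=1:  p_10=1·151649+61043=212692,  q_10=1·9572+3853=13425
…
a_12=5:  p_12=5·577033+212692=3097857,  q_12=5·36422+13425=195535
a_13=1:  p_13=1·3097857+577033=3674890,  q_13=1·195535+36422=231957
(x₁, y₁) = (3674890, 231957);  3674890² − 251·231957² = 1 ✓
k=2:  x_2 = 3674890·3674890+251·231957·231957 = 27009633024199,  y_2 = 3674890·231957+231957·3674890 = 1704832919460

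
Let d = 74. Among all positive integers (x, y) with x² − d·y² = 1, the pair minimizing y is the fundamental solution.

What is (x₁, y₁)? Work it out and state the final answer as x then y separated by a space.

√74 = [8; 1,1,1,1,16, …], period ℓ=5 (odd) → k=9
a_0=8:  p_0=8·1+0=8,  q_0=8·0+1=1
a_1=1:  p_1=1·8+1=9,  q_1=1·1+0=1
…
a_5=16:  p_5=16·43+26=714,  q_5=16·5+3=83
a_6=1:  p_6=1·714+43=757,  q_6=1·83+5=88
…
a_8=1:  p_8=1·1471+757=2228,  q_8=1·171+88=259
a_9=1:  p_9=1·2228+1471=3699,  q_9=1·259+171=430
(x₁, y₁) = (3699, 430);  3699² − 74·430² = 1 ✓

3699 430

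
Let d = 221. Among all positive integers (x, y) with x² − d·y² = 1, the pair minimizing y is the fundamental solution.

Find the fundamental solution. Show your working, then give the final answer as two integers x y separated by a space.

d=221: √d = [14; 1,6,2,6,1,28] (ℓ=6, even), read p_5/q_5
step 0: (14, 1)  from 14·(1,0) + (0,1)
…
step 2: (104, 7)  from 6·(15,1) + (14,1)
step 3: (223, 15)  from 2·(104,7) + (15,1)
step 4: (1442, 97)  from 6·(223,15) + (104,7)
step 5: (1665, 112)  from 1·(1442,97) + (223,15)
(x₁, y₁) = (1665, 112);  1665² − 221·112² = 1 ✓

1665 112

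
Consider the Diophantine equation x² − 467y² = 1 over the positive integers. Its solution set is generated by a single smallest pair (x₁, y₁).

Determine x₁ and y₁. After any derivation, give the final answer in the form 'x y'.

1625626 75225

d=467: √d = [21; 1,1,1,1,3,…,1,1,42] (ℓ=14, even), read p_13/q_13
step 0: (21, 1)  from 21·(1,0) + (0,1)
step 1: (22, 1)  from 1·(21,1) + (1,0)
step 2: (43, 2)  from 1·(22,1) + (21,1)
step 3: (65, 3)  from 1·(43,2) + (22,1)
step 4: (108, 5)  from 1·(65,3) + (43,2)
step 5: (389, 18)  from 3·(108,5) + (65,3)
step 6: (1275, 59)  from 3·(389,18) + (108,5)
step 7: (27164, 1257)  from 21·(1275,59) + (389,18)
step 8: (82767, 3830)  from 3·(27164,1257) + (1275,59)
step 9: (275465, 12747)  from 3·(82767,3830) + (27164,1257)
step 10: (358232, 16577)  from 1·(275465,12747) + (82767,3830)
…
step 12: (991929, 45901)  from 1·(633697,29324) + (358232,16577)
step 13: (1625626, 75225)  from 1·(991929,45901) + (633697,29324)
(x₁, y₁) = (1625626, 75225);  1625626² − 467·75225² = 1 ✓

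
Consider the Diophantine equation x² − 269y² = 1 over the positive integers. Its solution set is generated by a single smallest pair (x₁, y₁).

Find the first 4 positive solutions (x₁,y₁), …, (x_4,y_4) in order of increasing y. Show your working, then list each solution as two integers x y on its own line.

13449 820
361751201 22056360
9730383791049 593271970460
261727862849884801 15957829439376720

d=269: √d = [16; 2,2,32] (ℓ=3, odd), read p_5/q_5
i=0: a=16 ⇒ p=16, q=1
…
i=2: a=2 ⇒ p=82, q=5
i=3: a=32 ⇒ p=2657, q=162
i=4: a=2 ⇒ p=5396, q=329
i=5: a=2 ⇒ p=13449, q=820
→ (13449, 820).  Check: 13449²=180875601, 269·820²=180875600, difference 1.
(x_2, y_2) = (13449·13449 + 269·820·820, 13449·820 + 820·13449) = (361751201, 22056360)
(x_3, y_3) = (13449·361751201 + 269·820·22056360, 13449·22056360 + 820·361751201) = (9730383791049, 593271970460)
(x_4, y_4) = (13449·9730383791049 + 269·820·593271970460, 13449·593271970460 + 820·9730383791049) = (261727862849884801, 15957829439376720)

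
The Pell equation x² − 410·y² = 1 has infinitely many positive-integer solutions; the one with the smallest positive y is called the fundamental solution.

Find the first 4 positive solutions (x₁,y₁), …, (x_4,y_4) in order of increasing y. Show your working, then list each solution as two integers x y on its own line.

81 4
13121 648
2125521 104972
344321281 17004816

√410 = [20; 4,40, …], period ℓ=2 (even) → k=1
k=0  a_k=20  p_k/q_k = 20/1
k=1  a_k=4  p_k/q_k = 81/4
→ (81, 4).  Check: 81²=6561, 410·4²=6560, difference 1.
(81+4√410)^2 = 13121 + 648√410
(81+4√410)^3 = 2125521 + 104972√410
(81+4√410)^4 = 344321281 + 17004816√410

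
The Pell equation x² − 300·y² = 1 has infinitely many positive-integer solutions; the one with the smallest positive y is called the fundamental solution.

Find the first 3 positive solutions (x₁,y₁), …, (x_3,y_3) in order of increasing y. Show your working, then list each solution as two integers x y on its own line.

[17; 3,8,3,34] for √300; ℓ=4 ⇒ convergent index 3
a_0=17:  p_0=17·1+0=17,  q_0=17·0+1=1
a_1=3:  p_1=3·17+1=52,  q_1=3·1+0=3
a_2=8:  p_2=8·52+17=433,  q_2=8·3+1=25
a_3=3:  p_3=3·433+52=1351,  q_3=3·25+3=78
(x₁, y₁) = (1351, 78);  1351² − 300·78² = 1 ✓
k=2:  x_2 = 1351·1351+300·78·78 = 3650401,  y_2 = 1351·78+78·1351 = 210756
k=3:  x_3 = 1351·3650401+300·78·210756 = 9863382151,  y_3 = 1351·210756+78·3650401 = 569462634

1351 78
3650401 210756
9863382151 569462634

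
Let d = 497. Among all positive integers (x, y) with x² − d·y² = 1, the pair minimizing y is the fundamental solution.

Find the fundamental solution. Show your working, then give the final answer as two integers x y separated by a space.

[22; 3,2,2,5,6,5,2,2,3,44] for √497; ℓ=10 ⇒ convergent index 9
k=0  a_k=22  p_k/q_k = 22/1
k=1  a_k=3  p_k/q_k = 67/3
k=2  a_k=2  p_k/q_k = 156/7
k=3  a_k=2  p_k/q_k = 379/17
k=4  a_k=5  p_k/q_k = 2051/92
k=5  a_k=6  p_k/q_k = 12685/569
k=6  a_k=5  p_k/q_k = 65476/2937
k=7  a_k=2  p_k/q_k = 143637/6443
k=8  a_k=2  p_k/q_k = 352750/15823
k=9  a_k=3  p_k/q_k = 1201887/53912
→ (1201887, 53912).  Check: 1201887²=1444532360769, 497·53912²=1444532360768, difference 1.

1201887 53912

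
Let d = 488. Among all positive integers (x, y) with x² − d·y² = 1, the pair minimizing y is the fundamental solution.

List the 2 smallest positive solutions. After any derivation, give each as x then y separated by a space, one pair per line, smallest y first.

243 11
118097 5346

d=488: √d = [22; 11,44] (ℓ=2, even), read p_1/q_1
i=0: a=22 ⇒ p=22, q=1
i=1: a=11 ⇒ p=243, q=11
fundamental: x₁=243, y₁=11  (since 59049 − 488·121 = 1)
(x_2, y_2) = (243·243 + 488·11·11, 243·11 + 11·243) = (118097, 5346)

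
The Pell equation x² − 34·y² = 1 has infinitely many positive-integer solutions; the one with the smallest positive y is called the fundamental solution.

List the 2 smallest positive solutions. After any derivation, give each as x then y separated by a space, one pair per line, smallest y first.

35 6
2449 420

d=34: √d = [5; 1,4,1,10] (ℓ=4, even), read p_3/q_3
i=0: a=5 ⇒ p=5, q=1
…
i=2: a=4 ⇒ p=29, q=5
i=3: a=1 ⇒ p=35, q=6
(x₁, y₁) = (35, 6);  35² − 34·6² = 1 ✓
k=2:  x_2 = 35·35+34·6·6 = 2449,  y_2 = 35·6+6·35 = 420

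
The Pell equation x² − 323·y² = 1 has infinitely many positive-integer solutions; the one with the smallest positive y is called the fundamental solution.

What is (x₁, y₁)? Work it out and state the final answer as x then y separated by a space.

18 1

√323 = [17; 1,34, …], period ℓ=2 (even) → k=1
k=0  a_k=17  p_k/q_k = 17/1
k=1  a_k=1  p_k/q_k = 18/1
fundamental: x₁=18, y₁=1  (since 324 − 323·1 = 1)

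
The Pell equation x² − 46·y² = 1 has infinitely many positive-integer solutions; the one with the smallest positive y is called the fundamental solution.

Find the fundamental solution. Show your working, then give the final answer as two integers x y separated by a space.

√46 → a₀=6, period (1,3,1,1,2,6,2,1,1,3,1,12); ℓ=12 even so k=11
i=0: a=6 ⇒ p=6, q=1
i=1: a=1 ⇒ p=7, q=1
i=2: a=3 ⇒ p=27, q=4
…
i=4: a=1 ⇒ p=61, q=9
…
i=8: a=1 ⇒ p=3147, q=464
…
i=10: a=3 ⇒ p=19038, q=2807
i=11: a=1 ⇒ p=24335, q=3588
→ (24335, 3588).  Check: 24335²=592192225, 46·3588²=592192224, difference 1.

24335 3588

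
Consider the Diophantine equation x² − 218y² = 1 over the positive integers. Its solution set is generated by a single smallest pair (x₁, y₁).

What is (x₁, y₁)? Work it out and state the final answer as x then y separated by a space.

d=218: √d = [14; 1,3,3,1,28] (ℓ=5, odd), read p_9/q_9
step 0: (14, 1)  from 14·(1,0) + (0,1)
step 1: (15, 1)  from 1·(14,1) + (1,0)
…
step 8: (96370, 6527)  from 3·(29633,2007) + (7471,506)
step 9: (126003, 8534)  from 1·(96370,6527) + (29633,2007)
(x₁, y₁) = (126003, 8534);  126003² − 218·8534² = 1 ✓

126003 8534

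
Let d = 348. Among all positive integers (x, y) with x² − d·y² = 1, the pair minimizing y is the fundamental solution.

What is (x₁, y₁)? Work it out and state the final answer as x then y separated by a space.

1567 84

√348 → a₀=18, period (1,1,1,8,1,1,1,36); ℓ=8 even so k=7
step 0: (18, 1)  from 18·(1,0) + (0,1)
step 1: (19, 1)  from 1·(18,1) + (1,0)
…
step 3: (56, 3)  from 1·(37,2) + (19,1)
step 4: (485, 26)  from 8·(56,3) + (37,2)
step 5: (541, 29)  from 1·(485,26) + (56,3)
step 6: (1026, 55)  from 1·(541,29) + (485,26)
step 7: (1567, 84)  from 1·(1026,55) + (541,29)
→ (1567, 84).  Check: 1567²=2455489, 348·84²=2455488, difference 1.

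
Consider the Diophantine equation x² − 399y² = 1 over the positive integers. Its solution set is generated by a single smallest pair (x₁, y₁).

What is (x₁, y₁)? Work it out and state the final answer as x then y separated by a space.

[19; 1,38] for √399; ℓ=2 ⇒ convergent index 1
step 0: (19, 1)  from 19·(1,0) + (0,1)
step 1: (20, 1)  from 1·(19,1) + (1,0)
(x₁, y₁) = (20, 1);  20² − 399·1² = 1 ✓

20 1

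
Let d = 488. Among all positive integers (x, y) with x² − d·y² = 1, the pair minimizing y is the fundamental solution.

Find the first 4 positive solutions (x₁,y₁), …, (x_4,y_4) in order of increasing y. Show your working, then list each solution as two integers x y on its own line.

d=488: √d = [22; 11,44] (ℓ=2, even), read p_1/q_1
a_0=22:  p_0=22·1+0=22,  q_0=22·0+1=1
a_1=11:  p_1=11·22+1=243,  q_1=11·1+0=11
(x₁, y₁) = (243, 11);  243² − 488·11² = 1 ✓
(x_2, y_2) = (243·243 + 488·11·11, 243·11 + 11·243) = (118097, 5346)
(x_3, y_3) = (243·118097 + 488·11·5346, 243·5346 + 11·118097) = (57394899, 2598145)
(x_4, y_4) = (243·57394899 + 488·11·2598145, 243·2598145 + 11·57394899) = (27893802817, 1262693124)

243 11
118097 5346
57394899 2598145
27893802817 1262693124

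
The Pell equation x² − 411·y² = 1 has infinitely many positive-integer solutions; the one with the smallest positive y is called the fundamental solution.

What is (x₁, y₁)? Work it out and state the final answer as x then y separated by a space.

√411 = [20; 3,1,1,1,19,1,1,1,3,40, …], period ℓ=10 (even) → k=9
a_0=20:  p_0=20·1+0=20,  q_0=20·0+1=1
…
a_2=1:  p_2=1·61+20=81,  q_2=1·3+1=4
…
a_5=19:  p_5=19·223+142=4379,  q_5=19·11+7=216
a_6=1:  p_6=1·4379+223=4602,  q_6=1·216+11=227
a_7=1:  p_7=1·4602+4379=8981,  q_7=1·227+216=443
a_8=1:  p_8=1·8981+4602=13583,  q_8=1·443+227=670
a_9=3:  p_9=3·13583+8981=49730,  q_9=3·670+443=2453
(x₁, y₁) = (49730, 2453);  49730² − 411·2453² = 1 ✓

49730 2453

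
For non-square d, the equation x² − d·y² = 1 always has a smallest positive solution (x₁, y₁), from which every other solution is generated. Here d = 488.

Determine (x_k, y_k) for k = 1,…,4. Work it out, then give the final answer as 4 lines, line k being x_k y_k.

243 11
118097 5346
57394899 2598145
27893802817 1262693124

√488 → a₀=22, period (11,44); ℓ=2 even so k=1
k=0  a_k=22  p_k/q_k = 22/1
k=1  a_k=11  p_k/q_k = 243/11
fundamental: x₁=243, y₁=11  (since 59049 − 488·121 = 1)
(x_2, y_2) = (243·243 + 488·11·11, 243·11 + 11·243) = (118097, 5346)
(x_3, y_3) = (243·118097 + 488·11·5346, 243·5346 + 11·118097) = (57394899, 2598145)
(x_4, y_4) = (243·57394899 + 488·11·2598145, 243·2598145 + 11·57394899) = (27893802817, 1262693124)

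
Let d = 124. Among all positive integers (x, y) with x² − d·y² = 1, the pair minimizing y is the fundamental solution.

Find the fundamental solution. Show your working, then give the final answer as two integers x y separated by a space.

d=124: √d = [11; 7,2,1,1,1,…,2,7,22] (ℓ=16, even), read p_15/q_15
k=0  a_k=11  p_k/q_k = 11/1
…
k=9  a_k=1  p_k/q_k = 17583/1579
…
k=14  a_k=2  p_k/q_k = 626251/56239
k=15  a_k=7  p_k/q_k = 4620799/414960
(x₁, y₁) = (4620799, 414960);  4620799² − 124·414960² = 1 ✓

4620799 414960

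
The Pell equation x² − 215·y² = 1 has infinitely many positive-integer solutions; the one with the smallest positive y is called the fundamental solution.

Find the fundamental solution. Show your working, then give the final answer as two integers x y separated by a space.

44 3

√215 → a₀=14, period (1,1,1,28); ℓ=4 even so k=3
step 0: (14, 1)  from 14·(1,0) + (0,1)
…
step 2: (29, 2)  from 1·(15,1) + (14,1)
step 3: (44, 3)  from 1·(29,2) + (15,1)
fundamental: x₁=44, y₁=3  (since 1936 − 215·9 = 1)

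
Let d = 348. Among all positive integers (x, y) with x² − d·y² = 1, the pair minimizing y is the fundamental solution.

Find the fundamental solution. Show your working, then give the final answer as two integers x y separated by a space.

d=348: √d = [18; 1,1,1,8,1,1,1,36] (ℓ=8, even), read p_7/q_7
i=0: a=18 ⇒ p=18, q=1
…
i=4: a=8 ⇒ p=485, q=26
…
i=6: a=1 ⇒ p=1026, q=55
i=7: a=1 ⇒ p=1567, q=84
fundamental: x₁=1567, y₁=84  (since 2455489 − 348·7056 = 1)

1567 84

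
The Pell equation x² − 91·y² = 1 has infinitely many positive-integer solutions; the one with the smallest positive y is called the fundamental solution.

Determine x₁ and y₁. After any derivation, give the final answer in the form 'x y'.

1574 165

d=91: √d = [9; 1,1,5,1,5,1,1,18] (ℓ=8, even), read p_7/q_7
i=0: a=9 ⇒ p=9, q=1
i=1: a=1 ⇒ p=10, q=1
…
i=5: a=5 ⇒ p=725, q=76
i=6: a=1 ⇒ p=849, q=89
i=7: a=1 ⇒ p=1574, q=165
fundamental: x₁=1574, y₁=165  (since 2477476 − 91·27225 = 1)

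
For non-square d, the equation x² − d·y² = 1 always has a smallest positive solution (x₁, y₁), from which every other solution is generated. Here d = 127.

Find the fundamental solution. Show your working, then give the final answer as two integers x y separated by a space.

√127 = [11; 3,1,2,2,7,11,7,2,2,1,3,22, …], period ℓ=12 (even) → k=11
step 0: (11, 1)  from 11·(1,0) + (0,1)
…
step 2: (45, 4)  from 1·(34,3) + (11,1)
step 3: (124, 11)  from 2·(45,4) + (34,3)
…
step 5: (2175, 193)  from 7·(293,26) + (124,11)
step 6: (24218, 2149)  from 11·(2175,193) + (293,26)
…
step 8: (367620, 32621)  from 2·(171701,15236) + (24218,2149)
…
step 10: (1274561, 113099)  from 1·(906941,80478) + (367620,32621)
step 11: (4730624, 419775)  from 3·(1274561,113099) + (906941,80478)
fundamental: x₁=4730624, y₁=419775  (since 22378803429376 − 127·176211050625 = 1)

4730624 419775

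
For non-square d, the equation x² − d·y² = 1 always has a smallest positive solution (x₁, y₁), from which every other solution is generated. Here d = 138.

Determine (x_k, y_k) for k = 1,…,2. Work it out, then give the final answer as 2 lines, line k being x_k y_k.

47 4
4417 376

√138 → a₀=11, period (1,2,1,22); ℓ=4 even so k=3
i=0: a=11 ⇒ p=11, q=1
i=1: a=1 ⇒ p=12, q=1
i=2: a=2 ⇒ p=35, q=3
i=3: a=1 ⇒ p=47, q=4
→ (47, 4).  Check: 47²=2209, 138·4²=2208, difference 1.
k=2:  x_2 = 47·47+138·4·4 = 4417,  y_2 = 47·4+4·47 = 376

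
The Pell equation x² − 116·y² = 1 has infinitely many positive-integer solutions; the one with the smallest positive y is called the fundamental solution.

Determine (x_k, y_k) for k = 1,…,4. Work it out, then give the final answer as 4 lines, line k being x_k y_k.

9801 910
192119201 17837820
3765920568201 349656946730
73819574785756801 6853975451963640

[10; 1,3,2,1,4,1,2,3,1,20] for √116; ℓ=10 ⇒ convergent index 9
k=0  a_k=10  p_k/q_k = 10/1
k=1  a_k=1  p_k/q_k = 11/1
k=2  a_k=3  p_k/q_k = 43/4
k=3  a_k=2  p_k/q_k = 97/9
…
k=5  a_k=4  p_k/q_k = 657/61
…
k=8  a_k=3  p_k/q_k = 7550/701
k=9  a_k=1  p_k/q_k = 9801/910
→ (9801, 910).  Check: 9801²=96059601, 116·910²=96059600, difference 1.
(x_2, y_2) = (9801·9801 + 116·910·910, 9801·910 + 910·9801) = (192119201, 17837820)
(x_3, y_3) = (9801·192119201 + 116·910·17837820, 9801·17837820 + 910·192119201) = (3765920568201, 349656946730)
(x_4, y_4) = (9801·3765920568201 + 116·910·349656946730, 9801·349656946730 + 910·3765920568201) = (73819574785756801, 6853975451963640)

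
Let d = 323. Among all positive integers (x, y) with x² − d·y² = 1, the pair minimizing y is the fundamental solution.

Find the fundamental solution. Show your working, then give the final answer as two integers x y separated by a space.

18 1

[17; 1,34] for √323; ℓ=2 ⇒ convergent index 1
step 0: (17, 1)  from 17·(1,0) + (0,1)
step 1: (18, 1)  from 1·(17,1) + (1,0)
fundamental: x₁=18, y₁=1  (since 324 − 323·1 = 1)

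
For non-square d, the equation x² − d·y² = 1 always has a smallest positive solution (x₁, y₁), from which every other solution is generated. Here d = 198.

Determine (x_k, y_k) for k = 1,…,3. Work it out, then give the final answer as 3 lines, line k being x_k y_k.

197 14
77617 5516
30580901 2173290

[14; 14,28] for √198; ℓ=2 ⇒ convergent index 1
k=0  a_k=14  p_k/q_k = 14/1
k=1  a_k=14  p_k/q_k = 197/14
(x₁, y₁) = (197, 14);  197² − 198·14² = 1 ✓
(197+14√198)^2 = 77617 + 5516√198
(197+14√198)^3 = 30580901 + 2173290√198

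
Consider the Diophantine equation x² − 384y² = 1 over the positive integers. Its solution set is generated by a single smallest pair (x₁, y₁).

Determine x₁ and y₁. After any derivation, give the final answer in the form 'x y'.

√384 = [19; 1,1,2,9,2,1,1,38, …], period ℓ=8 (even) → k=7
a_0=19:  p_0=19·1+0=19,  q_0=19·0+1=1
a_1=1:  p_1=1·19+1=20,  q_1=1·1+0=1
…
a_3=2:  p_3=2·39+20=98,  q_3=2·2+1=5
…
a_6=1:  p_6=1·1940+921=2861,  q_6=1·99+47=146
a_7=1:  p_7=1·2861+1940=4801,  q_7=1·146+99=245
(x₁, y₁) = (4801, 245);  4801² − 384·245² = 1 ✓

4801 245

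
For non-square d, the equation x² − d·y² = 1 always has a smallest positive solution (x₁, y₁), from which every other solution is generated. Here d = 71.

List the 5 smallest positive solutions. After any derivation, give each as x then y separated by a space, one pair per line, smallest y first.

√71 = [8; 2,2,1,7,1,2,2,16, …], period ℓ=8 (even) → k=7
k=0  a_k=8  p_k/q_k = 8/1
k=1  a_k=2  p_k/q_k = 17/2
…
k=3  a_k=1  p_k/q_k = 59/7
k=4  a_k=7  p_k/q_k = 455/54
k=5  a_k=1  p_k/q_k = 514/61
k=6  a_k=2  p_k/q_k = 1483/176
k=7  a_k=2  p_k/q_k = 3480/413
fundamental: x₁=3480, y₁=413  (since 12110400 − 71·170569 = 1)
(3480+413√71)^2 = 24220799 + 2874480√71
(3480+413√71)^3 = 168576757560 + 20006380387√71
(3480+413√71)^4 = 1173294208396801 + 139244404619040√71
(3480+413√71)^5 = 8166127521864977400 + 969141036142138013√71

3480 413
24220799 2874480
168576757560 20006380387
1173294208396801 139244404619040
8166127521864977400 969141036142138013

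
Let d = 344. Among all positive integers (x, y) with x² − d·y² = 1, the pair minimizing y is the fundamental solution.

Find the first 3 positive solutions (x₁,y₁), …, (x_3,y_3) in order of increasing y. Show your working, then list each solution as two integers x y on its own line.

10405 561
216528049 11674410
4505948689285 242944471539

[18; 1,1,4,1,3,1,4,1,1,36] for √344; ℓ=10 ⇒ convergent index 9
step 0: (18, 1)  from 18·(1,0) + (0,1)
step 1: (19, 1)  from 1·(18,1) + (1,0)
step 2: (37, 2)  from 1·(19,1) + (18,1)
…
step 8: (5694, 307)  from 1·(4711,254) + (983,53)
step 9: (10405, 561)  from 1·(5694,307) + (4711,254)
→ (10405, 561).  Check: 10405²=108264025, 344·561²=108264024, difference 1.
(x_2, y_2) = (10405·10405 + 344·561·561, 10405·561 + 561·10405) = (216528049, 11674410)
(x_3, y_3) = (10405·216528049 + 344·561·11674410, 10405·11674410 + 561·216528049) = (4505948689285, 242944471539)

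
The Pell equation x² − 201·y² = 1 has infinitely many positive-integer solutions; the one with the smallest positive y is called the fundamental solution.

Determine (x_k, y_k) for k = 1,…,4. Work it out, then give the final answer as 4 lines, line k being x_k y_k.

515095 36332
530645718049 37428863080
546665912276384215 38558840456348868
563169756167477608732801 39722931849688611461840

√201 → a₀=14, period (5,1,1,1,2,…,1,5,28); ℓ=14 even so k=13
step 0: (14, 1)  from 14·(1,0) + (0,1)
step 1: (71, 5)  from 5·(14,1) + (1,0)
…
step 5: (638, 45)  from 2·(241,17) + (156,11)
step 6: (879, 62)  from 1·(638,45) + (241,17)
step 7: (7670, 541)  from 8·(879,62) + (638,45)
step 8: (8549, 603)  from 1·(7670,541) + (879,62)
step 9: (24768, 1747)  from 2·(8549,603) + (7670,541)
…
step 12: (91402, 6447)  from 1·(58085,4097) + (33317,2350)
step 13: (515095, 36332)  from 5·(91402,6447) + (58085,4097)
→ (515095, 36332).  Check: 515095²=265322859025, 201·36332²=265322859024, difference 1.
(x_2, y_2) = (515095·515095 + 201·36332·36332, 515095·36332 + 36332·515095) = (530645718049, 37428863080)
(x_3, y_3) = (515095·530645718049 + 201·36332·37428863080, 515095·37428863080 + 36332·530645718049) = (546665912276384215, 38558840456348868)
(x_4, y_4) = (515095·546665912276384215 + 201·36332·38558840456348868, 515095·38558840456348868 + 36332·546665912276384215) = (563169756167477608732801, 39722931849688611461840)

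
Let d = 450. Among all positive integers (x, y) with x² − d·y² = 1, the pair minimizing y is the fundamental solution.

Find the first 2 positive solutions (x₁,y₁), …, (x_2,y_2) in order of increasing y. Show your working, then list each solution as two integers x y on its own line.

19601 924
768398401 36222648

√450 = [21; 4,1,2,4,2,1,4,42, …], period ℓ=8 (even) → k=7
i=0: a=21 ⇒ p=21, q=1
i=1: a=4 ⇒ p=85, q=4
i=2: a=1 ⇒ p=106, q=5
i=3: a=2 ⇒ p=297, q=14
i=4: a=4 ⇒ p=1294, q=61
i=5: a=2 ⇒ p=2885, q=136
i=6: a=1 ⇒ p=4179, q=197
i=7: a=4 ⇒ p=19601, q=924
fundamental: x₁=19601, y₁=924  (since 384199201 − 450·853776 = 1)
(19601+924√450)^2 = 768398401 + 36222648√450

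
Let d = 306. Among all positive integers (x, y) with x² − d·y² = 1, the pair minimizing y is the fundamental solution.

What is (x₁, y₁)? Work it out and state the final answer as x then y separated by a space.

[17; 2,34] for √306; ℓ=2 ⇒ convergent index 1
step 0: (17, 1)  from 17·(1,0) + (0,1)
step 1: (35, 2)  from 2·(17,1) + (1,0)
(x₁, y₁) = (35, 2);  35² − 306·2² = 1 ✓

35 2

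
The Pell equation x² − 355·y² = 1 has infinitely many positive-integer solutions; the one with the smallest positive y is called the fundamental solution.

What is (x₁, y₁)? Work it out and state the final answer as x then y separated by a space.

954809 50676

[18; 1,5,3,3,1,6,1,3,3,5,1,36] for √355; ℓ=12 ⇒ convergent index 11
step 0: (18, 1)  from 18·(1,0) + (0,1)
step 1: (19, 1)  from 1·(18,1) + (1,0)
…
step 6: (10457, 555)  from 6·(1545,82) + (1187,63)
…
step 9: (151391, 8035)  from 3·(46463,2466) + (12002,637)
step 10: (803418, 42641)  from 5·(151391,8035) + (46463,2466)
step 11: (954809, 50676)  from 1·(803418,42641) + (151391,8035)
(x₁, y₁) = (954809, 50676);  954809² − 355·50676² = 1 ✓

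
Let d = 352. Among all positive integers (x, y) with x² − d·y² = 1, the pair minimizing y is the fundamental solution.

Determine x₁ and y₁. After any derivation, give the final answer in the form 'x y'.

√352 = [18; 1,3,5,9,5,3,1,36, …], period ℓ=8 (even) → k=7
i=0: a=18 ⇒ p=18, q=1
i=1: a=1 ⇒ p=19, q=1
i=2: a=3 ⇒ p=75, q=4
i=3: a=5 ⇒ p=394, q=21
…
i=6: a=3 ⇒ p=59118, q=3151
i=7: a=1 ⇒ p=77617, q=4137
fundamental: x₁=77617, y₁=4137  (since 6024398689 − 352·17114769 = 1)

77617 4137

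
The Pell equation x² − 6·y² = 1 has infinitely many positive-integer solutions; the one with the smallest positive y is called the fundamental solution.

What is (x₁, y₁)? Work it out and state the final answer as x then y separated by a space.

d=6: √d = [2; 2,4] (ℓ=2, even), read p_1/q_1
i=0: a=2 ⇒ p=2, q=1
i=1: a=2 ⇒ p=5, q=2
(x₁, y₁) = (5, 2);  5² − 6·2² = 1 ✓

5 2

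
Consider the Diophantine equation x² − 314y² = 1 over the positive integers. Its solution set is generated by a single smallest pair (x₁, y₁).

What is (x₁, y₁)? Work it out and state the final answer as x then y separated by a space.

√314 → a₀=17, period (1,2,1,1,2,1,34); ℓ=7 odd so k=13
k=0  a_k=17  p_k/q_k = 17/1
k=1  a_k=1  p_k/q_k = 18/1
…
k=3  a_k=1  p_k/q_k = 71/4
k=4  a_k=1  p_k/q_k = 124/7
…
k=6  a_k=1  p_k/q_k = 443/25
k=7  a_k=34  p_k/q_k = 15381/868
…
k=9  a_k=2  p_k/q_k = 47029/2654
k=10  a_k=1  p_k/q_k = 62853/3547
…
k=12  a_k=2  p_k/q_k = 282617/15949
k=13  a_k=1  p_k/q_k = 392499/22150
(x₁, y₁) = (392499, 22150);  392499² − 314·22150² = 1 ✓

392499 22150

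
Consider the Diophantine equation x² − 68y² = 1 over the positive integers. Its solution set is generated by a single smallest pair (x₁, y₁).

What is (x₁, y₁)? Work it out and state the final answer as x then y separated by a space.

√68 = [8; 4,16, …], period ℓ=2 (even) → k=1
i=0: a=8 ⇒ p=8, q=1
i=1: a=4 ⇒ p=33, q=4
(x₁, y₁) = (33, 4);  33² − 68·4² = 1 ✓

33 4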